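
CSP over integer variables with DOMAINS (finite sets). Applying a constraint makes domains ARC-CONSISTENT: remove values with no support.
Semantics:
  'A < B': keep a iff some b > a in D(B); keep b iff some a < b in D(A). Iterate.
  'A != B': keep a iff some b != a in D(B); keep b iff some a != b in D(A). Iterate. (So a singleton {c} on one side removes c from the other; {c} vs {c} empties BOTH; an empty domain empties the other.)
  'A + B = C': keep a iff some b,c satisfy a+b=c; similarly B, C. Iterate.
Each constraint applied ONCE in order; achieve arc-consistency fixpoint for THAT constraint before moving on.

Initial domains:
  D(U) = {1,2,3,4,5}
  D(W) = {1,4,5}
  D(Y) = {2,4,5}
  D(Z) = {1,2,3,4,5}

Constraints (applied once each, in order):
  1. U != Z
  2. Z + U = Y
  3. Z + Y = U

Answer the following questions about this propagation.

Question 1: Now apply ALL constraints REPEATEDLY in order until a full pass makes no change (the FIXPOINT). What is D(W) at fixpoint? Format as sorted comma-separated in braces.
Answer: {1,4,5}

Derivation:
pass 0 (initial): D(W)={1,4,5}
pass 1: U {1,2,3,4,5}->{3,4}; Y {2,4,5}->{2}; Z {1,2,3,4,5}->{1,2}
pass 2: U {3,4}->{}; Y {2}->{}; Z {1,2}->{}
pass 3: no change
Fixpoint after 3 passes: D(W) = {1,4,5}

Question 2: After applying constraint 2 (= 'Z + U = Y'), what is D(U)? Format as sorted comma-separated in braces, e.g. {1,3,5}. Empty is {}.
Answer: {1,2,3,4}

Derivation:
Constraint 1 (U != Z) on D(U)={1,2,3,4,5} D(Z)={1,2,3,4,5}: no change
Constraint 2 (Z + U = Y) on D(Z)={1,2,3,4,5} D(U)={1,2,3,4,5} D(Y)={2,4,5}: Z {1,2,3,4,5}->{1,2,3,4}; U {1,2,3,4,5}->{1,2,3,4}
So after constraint 2: D(U) = {1,2,3,4}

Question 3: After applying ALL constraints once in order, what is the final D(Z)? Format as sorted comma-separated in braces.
Constraint 1 (U != Z) on D(U)={1,2,3,4,5} D(Z)={1,2,3,4,5}: no change
Constraint 2 (Z + U = Y) on D(Z)={1,2,3,4,5} D(U)={1,2,3,4,5} D(Y)={2,4,5}: Z {1,2,3,4,5}->{1,2,3,4}; U {1,2,3,4,5}->{1,2,3,4}
Constraint 3 (Z + Y = U) on D(Z)={1,2,3,4} D(Y)={2,4,5} D(U)={1,2,3,4}: Z {1,2,3,4}->{1,2}; Y {2,4,5}->{2}; U {1,2,3,4}->{3,4}
So after all 3 constraints: D(Z) = {1,2}

Answer: {1,2}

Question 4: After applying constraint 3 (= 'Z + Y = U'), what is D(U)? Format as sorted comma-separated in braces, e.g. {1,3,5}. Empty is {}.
Answer: {3,4}

Derivation:
Constraint 1 (U != Z) on D(U)={1,2,3,4,5} D(Z)={1,2,3,4,5}: no change
Constraint 2 (Z + U = Y) on D(Z)={1,2,3,4,5} D(U)={1,2,3,4,5} D(Y)={2,4,5}: Z {1,2,3,4,5}->{1,2,3,4}; U {1,2,3,4,5}->{1,2,3,4}
Constraint 3 (Z + Y = U) on D(Z)={1,2,3,4} D(Y)={2,4,5} D(U)={1,2,3,4}: Z {1,2,3,4}->{1,2}; Y {2,4,5}->{2}; U {1,2,3,4}->{3,4}
So after constraint 3: D(U) = {3,4}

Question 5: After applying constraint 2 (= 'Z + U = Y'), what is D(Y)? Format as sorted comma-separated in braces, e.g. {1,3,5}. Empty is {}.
Constraint 1 (U != Z) on D(U)={1,2,3,4,5} D(Z)={1,2,3,4,5}: no change
Constraint 2 (Z + U = Y) on D(Z)={1,2,3,4,5} D(U)={1,2,3,4,5} D(Y)={2,4,5}: Z {1,2,3,4,5}->{1,2,3,4}; U {1,2,3,4,5}->{1,2,3,4}
So after constraint 2: D(Y) = {2,4,5}

Answer: {2,4,5}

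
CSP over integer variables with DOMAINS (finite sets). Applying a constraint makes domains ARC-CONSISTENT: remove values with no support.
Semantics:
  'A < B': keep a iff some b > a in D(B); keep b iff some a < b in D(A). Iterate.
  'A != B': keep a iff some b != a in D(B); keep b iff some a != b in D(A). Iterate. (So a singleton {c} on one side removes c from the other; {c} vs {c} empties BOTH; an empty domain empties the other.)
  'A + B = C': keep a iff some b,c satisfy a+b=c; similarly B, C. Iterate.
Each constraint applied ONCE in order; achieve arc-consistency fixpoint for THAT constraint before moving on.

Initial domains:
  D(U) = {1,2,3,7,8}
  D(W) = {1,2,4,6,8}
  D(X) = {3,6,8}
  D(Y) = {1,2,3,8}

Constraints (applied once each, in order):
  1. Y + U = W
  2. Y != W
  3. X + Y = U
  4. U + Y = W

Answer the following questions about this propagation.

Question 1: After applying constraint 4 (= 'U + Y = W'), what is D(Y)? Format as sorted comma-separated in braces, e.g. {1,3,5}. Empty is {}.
Constraint 1 (Y + U = W) on D(Y)={1,2,3,8} D(U)={1,2,3,7,8} D(W)={1,2,4,6,8}: Y {1,2,3,8}->{1,2,3}; U {1,2,3,7,8}->{1,2,3,7}; W {1,2,4,6,8}->{2,4,6,8}
Constraint 2 (Y != W) on D(Y)={1,2,3} D(W)={2,4,6,8}: no change
Constraint 3 (X + Y = U) on D(X)={3,6,8} D(Y)={1,2,3} D(U)={1,2,3,7}: X {3,6,8}->{6}; Y {1,2,3}->{1}; U {1,2,3,7}->{7}
Constraint 4 (U + Y = W) on D(U)={7} D(Y)={1} D(W)={2,4,6,8}: W {2,4,6,8}->{8}
So after constraint 4: D(Y) = {1}

Answer: {1}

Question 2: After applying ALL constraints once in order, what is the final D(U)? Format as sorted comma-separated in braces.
Answer: {7}

Derivation:
Constraint 1 (Y + U = W) on D(Y)={1,2,3,8} D(U)={1,2,3,7,8} D(W)={1,2,4,6,8}: Y {1,2,3,8}->{1,2,3}; U {1,2,3,7,8}->{1,2,3,7}; W {1,2,4,6,8}->{2,4,6,8}
Constraint 2 (Y != W) on D(Y)={1,2,3} D(W)={2,4,6,8}: no change
Constraint 3 (X + Y = U) on D(X)={3,6,8} D(Y)={1,2,3} D(U)={1,2,3,7}: X {3,6,8}->{6}; Y {1,2,3}->{1}; U {1,2,3,7}->{7}
Constraint 4 (U + Y = W) on D(U)={7} D(Y)={1} D(W)={2,4,6,8}: W {2,4,6,8}->{8}
So after all 4 constraints: D(U) = {7}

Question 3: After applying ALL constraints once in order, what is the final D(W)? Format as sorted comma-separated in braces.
Answer: {8}

Derivation:
Constraint 1 (Y + U = W) on D(Y)={1,2,3,8} D(U)={1,2,3,7,8} D(W)={1,2,4,6,8}: Y {1,2,3,8}->{1,2,3}; U {1,2,3,7,8}->{1,2,3,7}; W {1,2,4,6,8}->{2,4,6,8}
Constraint 2 (Y != W) on D(Y)={1,2,3} D(W)={2,4,6,8}: no change
Constraint 3 (X + Y = U) on D(X)={3,6,8} D(Y)={1,2,3} D(U)={1,2,3,7}: X {3,6,8}->{6}; Y {1,2,3}->{1}; U {1,2,3,7}->{7}
Constraint 4 (U + Y = W) on D(U)={7} D(Y)={1} D(W)={2,4,6,8}: W {2,4,6,8}->{8}
So after all 4 constraints: D(W) = {8}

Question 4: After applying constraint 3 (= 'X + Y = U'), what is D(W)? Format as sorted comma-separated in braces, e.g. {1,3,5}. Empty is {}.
Answer: {2,4,6,8}

Derivation:
Constraint 1 (Y + U = W) on D(Y)={1,2,3,8} D(U)={1,2,3,7,8} D(W)={1,2,4,6,8}: Y {1,2,3,8}->{1,2,3}; U {1,2,3,7,8}->{1,2,3,7}; W {1,2,4,6,8}->{2,4,6,8}
Constraint 2 (Y != W) on D(Y)={1,2,3} D(W)={2,4,6,8}: no change
Constraint 3 (X + Y = U) on D(X)={3,6,8} D(Y)={1,2,3} D(U)={1,2,3,7}: X {3,6,8}->{6}; Y {1,2,3}->{1}; U {1,2,3,7}->{7}
So after constraint 3: D(W) = {2,4,6,8}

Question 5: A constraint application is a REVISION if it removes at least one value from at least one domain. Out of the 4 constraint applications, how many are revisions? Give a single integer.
Answer: 3

Derivation:
Constraint 1 (Y + U = W) on D(Y)={1,2,3,8} D(U)={1,2,3,7,8} D(W)={1,2,4,6,8}: Y {1,2,3,8}->{1,2,3}; U {1,2,3,7,8}->{1,2,3,7}; W {1,2,4,6,8}->{2,4,6,8} => REVISION
Constraint 2 (Y != W) on D(Y)={1,2,3} D(W)={2,4,6,8}: no change => not a revision
Constraint 3 (X + Y = U) on D(X)={3,6,8} D(Y)={1,2,3} D(U)={1,2,3,7}: X {3,6,8}->{6}; Y {1,2,3}->{1}; U {1,2,3,7}->{7} => REVISION
Constraint 4 (U + Y = W) on D(U)={7} D(Y)={1} D(W)={2,4,6,8}: W {2,4,6,8}->{8} => REVISION
Total revisions = 3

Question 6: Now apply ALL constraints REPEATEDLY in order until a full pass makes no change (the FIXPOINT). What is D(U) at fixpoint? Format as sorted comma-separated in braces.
pass 0 (initial): D(U)={1,2,3,7,8}
pass 1: U {1,2,3,7,8}->{7}; W {1,2,4,6,8}->{8}; X {3,6,8}->{6}; Y {1,2,3,8}->{1}
pass 2: no change
Fixpoint after 2 passes: D(U) = {7}

Answer: {7}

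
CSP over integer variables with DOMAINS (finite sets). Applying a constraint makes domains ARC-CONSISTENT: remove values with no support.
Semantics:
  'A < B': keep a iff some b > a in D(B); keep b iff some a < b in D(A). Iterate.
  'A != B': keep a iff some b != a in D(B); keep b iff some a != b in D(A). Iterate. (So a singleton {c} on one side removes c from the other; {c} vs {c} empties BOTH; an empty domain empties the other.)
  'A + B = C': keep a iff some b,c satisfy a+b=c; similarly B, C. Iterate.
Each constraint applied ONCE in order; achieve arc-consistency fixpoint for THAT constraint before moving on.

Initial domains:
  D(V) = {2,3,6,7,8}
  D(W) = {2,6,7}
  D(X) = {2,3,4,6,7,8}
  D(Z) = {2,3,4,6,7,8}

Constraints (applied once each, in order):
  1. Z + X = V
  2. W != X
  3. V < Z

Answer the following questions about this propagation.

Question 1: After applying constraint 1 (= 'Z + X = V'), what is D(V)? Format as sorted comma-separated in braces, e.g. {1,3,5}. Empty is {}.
Constraint 1 (Z + X = V) on D(Z)={2,3,4,6,7,8} D(X)={2,3,4,6,7,8} D(V)={2,3,6,7,8}: Z {2,3,4,6,7,8}->{2,3,4,6}; X {2,3,4,6,7,8}->{2,3,4,6}; V {2,3,6,7,8}->{6,7,8}
So after constraint 1: D(V) = {6,7,8}

Answer: {6,7,8}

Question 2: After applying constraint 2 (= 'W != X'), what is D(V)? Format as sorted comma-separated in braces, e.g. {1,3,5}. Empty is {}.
Answer: {6,7,8}

Derivation:
Constraint 1 (Z + X = V) on D(Z)={2,3,4,6,7,8} D(X)={2,3,4,6,7,8} D(V)={2,3,6,7,8}: Z {2,3,4,6,7,8}->{2,3,4,6}; X {2,3,4,6,7,8}->{2,3,4,6}; V {2,3,6,7,8}->{6,7,8}
Constraint 2 (W != X) on D(W)={2,6,7} D(X)={2,3,4,6}: no change
So after constraint 2: D(V) = {6,7,8}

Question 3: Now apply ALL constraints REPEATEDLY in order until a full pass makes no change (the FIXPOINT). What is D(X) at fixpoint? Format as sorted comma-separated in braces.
pass 0 (initial): D(X)={2,3,4,6,7,8}
pass 1: V {2,3,6,7,8}->{}; X {2,3,4,6,7,8}->{2,3,4,6}; Z {2,3,4,6,7,8}->{}
pass 2: W {2,6,7}->{}; X {2,3,4,6}->{}
pass 3: no change
Fixpoint after 3 passes: D(X) = {}

Answer: {}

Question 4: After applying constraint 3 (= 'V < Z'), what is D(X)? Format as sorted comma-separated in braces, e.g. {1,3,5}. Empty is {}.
Constraint 1 (Z + X = V) on D(Z)={2,3,4,6,7,8} D(X)={2,3,4,6,7,8} D(V)={2,3,6,7,8}: Z {2,3,4,6,7,8}->{2,3,4,6}; X {2,3,4,6,7,8}->{2,3,4,6}; V {2,3,6,7,8}->{6,7,8}
Constraint 2 (W != X) on D(W)={2,6,7} D(X)={2,3,4,6}: no change
Constraint 3 (V < Z) on D(V)={6,7,8} D(Z)={2,3,4,6}: V {6,7,8}->{}; Z {2,3,4,6}->{}
So after constraint 3: D(X) = {2,3,4,6}

Answer: {2,3,4,6}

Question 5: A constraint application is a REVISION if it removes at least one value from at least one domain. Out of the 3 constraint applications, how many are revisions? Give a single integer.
Constraint 1 (Z + X = V) on D(Z)={2,3,4,6,7,8} D(X)={2,3,4,6,7,8} D(V)={2,3,6,7,8}: Z {2,3,4,6,7,8}->{2,3,4,6}; X {2,3,4,6,7,8}->{2,3,4,6}; V {2,3,6,7,8}->{6,7,8} => REVISION
Constraint 2 (W != X) on D(W)={2,6,7} D(X)={2,3,4,6}: no change => not a revision
Constraint 3 (V < Z) on D(V)={6,7,8} D(Z)={2,3,4,6}: V {6,7,8}->{}; Z {2,3,4,6}->{} => REVISION
Total revisions = 2

Answer: 2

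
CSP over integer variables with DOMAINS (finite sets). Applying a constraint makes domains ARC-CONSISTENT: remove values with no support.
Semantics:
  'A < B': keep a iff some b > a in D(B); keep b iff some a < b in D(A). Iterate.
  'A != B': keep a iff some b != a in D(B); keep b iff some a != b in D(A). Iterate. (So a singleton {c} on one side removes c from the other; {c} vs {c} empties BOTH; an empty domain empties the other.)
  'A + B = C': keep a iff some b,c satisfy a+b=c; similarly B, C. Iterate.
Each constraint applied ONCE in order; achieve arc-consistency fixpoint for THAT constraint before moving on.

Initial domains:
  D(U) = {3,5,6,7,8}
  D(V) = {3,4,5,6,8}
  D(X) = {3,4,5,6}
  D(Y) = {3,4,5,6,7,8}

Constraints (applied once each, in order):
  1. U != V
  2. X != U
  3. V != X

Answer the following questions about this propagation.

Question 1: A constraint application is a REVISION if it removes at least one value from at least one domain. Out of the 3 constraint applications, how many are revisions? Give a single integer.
Constraint 1 (U != V) on D(U)={3,5,6,7,8} D(V)={3,4,5,6,8}: no change => not a revision
Constraint 2 (X != U) on D(X)={3,4,5,6} D(U)={3,5,6,7,8}: no change => not a revision
Constraint 3 (V != X) on D(V)={3,4,5,6,8} D(X)={3,4,5,6}: no change => not a revision
Total revisions = 0

Answer: 0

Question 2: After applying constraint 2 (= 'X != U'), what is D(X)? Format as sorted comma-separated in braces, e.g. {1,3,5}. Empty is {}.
Constraint 1 (U != V) on D(U)={3,5,6,7,8} D(V)={3,4,5,6,8}: no change
Constraint 2 (X != U) on D(X)={3,4,5,6} D(U)={3,5,6,7,8}: no change
So after constraint 2: D(X) = {3,4,5,6}

Answer: {3,4,5,6}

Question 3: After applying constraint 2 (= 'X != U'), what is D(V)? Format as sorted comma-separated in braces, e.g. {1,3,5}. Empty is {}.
Constraint 1 (U != V) on D(U)={3,5,6,7,8} D(V)={3,4,5,6,8}: no change
Constraint 2 (X != U) on D(X)={3,4,5,6} D(U)={3,5,6,7,8}: no change
So after constraint 2: D(V) = {3,4,5,6,8}

Answer: {3,4,5,6,8}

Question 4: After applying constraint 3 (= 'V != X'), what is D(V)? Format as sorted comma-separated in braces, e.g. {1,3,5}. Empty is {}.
Constraint 1 (U != V) on D(U)={3,5,6,7,8} D(V)={3,4,5,6,8}: no change
Constraint 2 (X != U) on D(X)={3,4,5,6} D(U)={3,5,6,7,8}: no change
Constraint 3 (V != X) on D(V)={3,4,5,6,8} D(X)={3,4,5,6}: no change
So after constraint 3: D(V) = {3,4,5,6,8}

Answer: {3,4,5,6,8}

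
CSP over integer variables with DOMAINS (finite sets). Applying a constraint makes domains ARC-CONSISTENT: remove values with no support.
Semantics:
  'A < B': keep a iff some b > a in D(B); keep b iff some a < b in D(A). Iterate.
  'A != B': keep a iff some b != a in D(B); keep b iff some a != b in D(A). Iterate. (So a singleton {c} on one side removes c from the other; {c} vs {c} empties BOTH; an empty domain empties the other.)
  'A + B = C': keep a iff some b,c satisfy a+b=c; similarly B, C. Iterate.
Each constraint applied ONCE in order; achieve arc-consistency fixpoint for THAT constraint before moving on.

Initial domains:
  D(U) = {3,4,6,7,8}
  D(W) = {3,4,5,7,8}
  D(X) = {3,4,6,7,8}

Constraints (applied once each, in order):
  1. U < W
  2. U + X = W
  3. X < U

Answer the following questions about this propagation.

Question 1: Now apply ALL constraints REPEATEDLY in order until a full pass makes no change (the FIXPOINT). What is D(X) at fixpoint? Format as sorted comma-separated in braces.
pass 0 (initial): D(X)={3,4,6,7,8}
pass 1: U {3,4,6,7,8}->{4}; W {3,4,5,7,8}->{7,8}; X {3,4,6,7,8}->{3}
pass 2: W {7,8}->{7}
pass 3: no change
Fixpoint after 3 passes: D(X) = {3}

Answer: {3}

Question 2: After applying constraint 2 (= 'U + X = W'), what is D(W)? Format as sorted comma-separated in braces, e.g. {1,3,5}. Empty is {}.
Answer: {7,8}

Derivation:
Constraint 1 (U < W) on D(U)={3,4,6,7,8} D(W)={3,4,5,7,8}: U {3,4,6,7,8}->{3,4,6,7}; W {3,4,5,7,8}->{4,5,7,8}
Constraint 2 (U + X = W) on D(U)={3,4,6,7} D(X)={3,4,6,7,8} D(W)={4,5,7,8}: U {3,4,6,7}->{3,4}; X {3,4,6,7,8}->{3,4}; W {4,5,7,8}->{7,8}
So after constraint 2: D(W) = {7,8}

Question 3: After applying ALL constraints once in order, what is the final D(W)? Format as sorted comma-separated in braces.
Constraint 1 (U < W) on D(U)={3,4,6,7,8} D(W)={3,4,5,7,8}: U {3,4,6,7,8}->{3,4,6,7}; W {3,4,5,7,8}->{4,5,7,8}
Constraint 2 (U + X = W) on D(U)={3,4,6,7} D(X)={3,4,6,7,8} D(W)={4,5,7,8}: U {3,4,6,7}->{3,4}; X {3,4,6,7,8}->{3,4}; W {4,5,7,8}->{7,8}
Constraint 3 (X < U) on D(X)={3,4} D(U)={3,4}: X {3,4}->{3}; U {3,4}->{4}
So after all 3 constraints: D(W) = {7,8}

Answer: {7,8}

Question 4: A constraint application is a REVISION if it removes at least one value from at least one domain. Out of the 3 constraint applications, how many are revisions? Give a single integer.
Constraint 1 (U < W) on D(U)={3,4,6,7,8} D(W)={3,4,5,7,8}: U {3,4,6,7,8}->{3,4,6,7}; W {3,4,5,7,8}->{4,5,7,8} => REVISION
Constraint 2 (U + X = W) on D(U)={3,4,6,7} D(X)={3,4,6,7,8} D(W)={4,5,7,8}: U {3,4,6,7}->{3,4}; X {3,4,6,7,8}->{3,4}; W {4,5,7,8}->{7,8} => REVISION
Constraint 3 (X < U) on D(X)={3,4} D(U)={3,4}: X {3,4}->{3}; U {3,4}->{4} => REVISION
Total revisions = 3

Answer: 3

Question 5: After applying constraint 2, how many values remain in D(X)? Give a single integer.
Constraint 1 (U < W) on D(U)={3,4,6,7,8} D(W)={3,4,5,7,8}: U {3,4,6,7,8}->{3,4,6,7}; W {3,4,5,7,8}->{4,5,7,8}
Constraint 2 (U + X = W) on D(U)={3,4,6,7} D(X)={3,4,6,7,8} D(W)={4,5,7,8}: U {3,4,6,7}->{3,4}; X {3,4,6,7,8}->{3,4}; W {4,5,7,8}->{7,8}
So after constraint 2: D(X)={3,4}, size = 2

Answer: 2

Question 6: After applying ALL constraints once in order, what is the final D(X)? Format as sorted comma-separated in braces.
Constraint 1 (U < W) on D(U)={3,4,6,7,8} D(W)={3,4,5,7,8}: U {3,4,6,7,8}->{3,4,6,7}; W {3,4,5,7,8}->{4,5,7,8}
Constraint 2 (U + X = W) on D(U)={3,4,6,7} D(X)={3,4,6,7,8} D(W)={4,5,7,8}: U {3,4,6,7}->{3,4}; X {3,4,6,7,8}->{3,4}; W {4,5,7,8}->{7,8}
Constraint 3 (X < U) on D(X)={3,4} D(U)={3,4}: X {3,4}->{3}; U {3,4}->{4}
So after all 3 constraints: D(X) = {3}

Answer: {3}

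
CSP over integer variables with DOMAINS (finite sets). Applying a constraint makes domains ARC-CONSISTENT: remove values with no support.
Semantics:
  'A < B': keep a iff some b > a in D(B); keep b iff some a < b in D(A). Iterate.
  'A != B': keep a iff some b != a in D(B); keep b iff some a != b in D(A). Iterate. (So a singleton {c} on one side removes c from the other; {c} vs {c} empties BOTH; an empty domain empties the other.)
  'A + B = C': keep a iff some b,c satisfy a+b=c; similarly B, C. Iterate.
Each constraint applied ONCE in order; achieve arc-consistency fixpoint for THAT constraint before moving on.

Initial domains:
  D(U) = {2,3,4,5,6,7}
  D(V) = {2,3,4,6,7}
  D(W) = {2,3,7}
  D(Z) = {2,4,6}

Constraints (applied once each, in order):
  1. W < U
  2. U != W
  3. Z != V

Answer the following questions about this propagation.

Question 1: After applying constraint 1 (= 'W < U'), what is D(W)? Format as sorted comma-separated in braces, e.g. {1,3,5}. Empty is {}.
Constraint 1 (W < U) on D(W)={2,3,7} D(U)={2,3,4,5,6,7}: W {2,3,7}->{2,3}; U {2,3,4,5,6,7}->{3,4,5,6,7}
So after constraint 1: D(W) = {2,3}

Answer: {2,3}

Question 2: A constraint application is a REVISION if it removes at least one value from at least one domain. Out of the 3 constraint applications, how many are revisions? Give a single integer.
Constraint 1 (W < U) on D(W)={2,3,7} D(U)={2,3,4,5,6,7}: W {2,3,7}->{2,3}; U {2,3,4,5,6,7}->{3,4,5,6,7} => REVISION
Constraint 2 (U != W) on D(U)={3,4,5,6,7} D(W)={2,3}: no change => not a revision
Constraint 3 (Z != V) on D(Z)={2,4,6} D(V)={2,3,4,6,7}: no change => not a revision
Total revisions = 1

Answer: 1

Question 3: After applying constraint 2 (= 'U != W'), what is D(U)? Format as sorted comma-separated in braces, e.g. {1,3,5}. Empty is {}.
Answer: {3,4,5,6,7}

Derivation:
Constraint 1 (W < U) on D(W)={2,3,7} D(U)={2,3,4,5,6,7}: W {2,3,7}->{2,3}; U {2,3,4,5,6,7}->{3,4,5,6,7}
Constraint 2 (U != W) on D(U)={3,4,5,6,7} D(W)={2,3}: no change
So after constraint 2: D(U) = {3,4,5,6,7}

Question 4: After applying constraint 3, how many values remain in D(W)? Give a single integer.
Answer: 2

Derivation:
Constraint 1 (W < U) on D(W)={2,3,7} D(U)={2,3,4,5,6,7}: W {2,3,7}->{2,3}; U {2,3,4,5,6,7}->{3,4,5,6,7}
Constraint 2 (U != W) on D(U)={3,4,5,6,7} D(W)={2,3}: no change
Constraint 3 (Z != V) on D(Z)={2,4,6} D(V)={2,3,4,6,7}: no change
So after constraint 3: D(W)={2,3}, size = 2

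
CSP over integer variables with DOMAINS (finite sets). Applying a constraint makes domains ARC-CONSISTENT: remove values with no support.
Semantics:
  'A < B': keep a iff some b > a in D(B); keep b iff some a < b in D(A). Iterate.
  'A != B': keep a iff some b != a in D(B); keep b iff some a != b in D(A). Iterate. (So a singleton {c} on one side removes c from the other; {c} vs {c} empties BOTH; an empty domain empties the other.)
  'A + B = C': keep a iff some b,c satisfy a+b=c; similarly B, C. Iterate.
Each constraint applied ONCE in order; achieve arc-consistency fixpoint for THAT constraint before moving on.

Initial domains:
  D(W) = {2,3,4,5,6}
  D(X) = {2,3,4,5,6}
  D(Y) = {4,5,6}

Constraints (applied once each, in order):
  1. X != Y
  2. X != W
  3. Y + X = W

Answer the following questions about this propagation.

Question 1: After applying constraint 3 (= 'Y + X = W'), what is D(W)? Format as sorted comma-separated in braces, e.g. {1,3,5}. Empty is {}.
Answer: {6}

Derivation:
Constraint 1 (X != Y) on D(X)={2,3,4,5,6} D(Y)={4,5,6}: no change
Constraint 2 (X != W) on D(X)={2,3,4,5,6} D(W)={2,3,4,5,6}: no change
Constraint 3 (Y + X = W) on D(Y)={4,5,6} D(X)={2,3,4,5,6} D(W)={2,3,4,5,6}: Y {4,5,6}->{4}; X {2,3,4,5,6}->{2}; W {2,3,4,5,6}->{6}
So after constraint 3: D(W) = {6}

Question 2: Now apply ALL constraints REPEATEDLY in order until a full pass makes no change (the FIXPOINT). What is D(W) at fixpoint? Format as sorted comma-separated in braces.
Answer: {6}

Derivation:
pass 0 (initial): D(W)={2,3,4,5,6}
pass 1: W {2,3,4,5,6}->{6}; X {2,3,4,5,6}->{2}; Y {4,5,6}->{4}
pass 2: no change
Fixpoint after 2 passes: D(W) = {6}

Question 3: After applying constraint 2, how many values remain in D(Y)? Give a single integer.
Answer: 3

Derivation:
Constraint 1 (X != Y) on D(X)={2,3,4,5,6} D(Y)={4,5,6}: no change
Constraint 2 (X != W) on D(X)={2,3,4,5,6} D(W)={2,3,4,5,6}: no change
So after constraint 2: D(Y)={4,5,6}, size = 3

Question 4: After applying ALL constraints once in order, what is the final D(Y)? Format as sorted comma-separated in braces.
Constraint 1 (X != Y) on D(X)={2,3,4,5,6} D(Y)={4,5,6}: no change
Constraint 2 (X != W) on D(X)={2,3,4,5,6} D(W)={2,3,4,5,6}: no change
Constraint 3 (Y + X = W) on D(Y)={4,5,6} D(X)={2,3,4,5,6} D(W)={2,3,4,5,6}: Y {4,5,6}->{4}; X {2,3,4,5,6}->{2}; W {2,3,4,5,6}->{6}
So after all 3 constraints: D(Y) = {4}

Answer: {4}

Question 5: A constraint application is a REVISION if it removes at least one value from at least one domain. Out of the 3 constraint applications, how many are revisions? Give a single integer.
Answer: 1

Derivation:
Constraint 1 (X != Y) on D(X)={2,3,4,5,6} D(Y)={4,5,6}: no change => not a revision
Constraint 2 (X != W) on D(X)={2,3,4,5,6} D(W)={2,3,4,5,6}: no change => not a revision
Constraint 3 (Y + X = W) on D(Y)={4,5,6} D(X)={2,3,4,5,6} D(W)={2,3,4,5,6}: Y {4,5,6}->{4}; X {2,3,4,5,6}->{2}; W {2,3,4,5,6}->{6} => REVISION
Total revisions = 1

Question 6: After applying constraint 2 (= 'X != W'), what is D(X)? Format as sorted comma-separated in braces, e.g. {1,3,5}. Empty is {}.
Answer: {2,3,4,5,6}

Derivation:
Constraint 1 (X != Y) on D(X)={2,3,4,5,6} D(Y)={4,5,6}: no change
Constraint 2 (X != W) on D(X)={2,3,4,5,6} D(W)={2,3,4,5,6}: no change
So after constraint 2: D(X) = {2,3,4,5,6}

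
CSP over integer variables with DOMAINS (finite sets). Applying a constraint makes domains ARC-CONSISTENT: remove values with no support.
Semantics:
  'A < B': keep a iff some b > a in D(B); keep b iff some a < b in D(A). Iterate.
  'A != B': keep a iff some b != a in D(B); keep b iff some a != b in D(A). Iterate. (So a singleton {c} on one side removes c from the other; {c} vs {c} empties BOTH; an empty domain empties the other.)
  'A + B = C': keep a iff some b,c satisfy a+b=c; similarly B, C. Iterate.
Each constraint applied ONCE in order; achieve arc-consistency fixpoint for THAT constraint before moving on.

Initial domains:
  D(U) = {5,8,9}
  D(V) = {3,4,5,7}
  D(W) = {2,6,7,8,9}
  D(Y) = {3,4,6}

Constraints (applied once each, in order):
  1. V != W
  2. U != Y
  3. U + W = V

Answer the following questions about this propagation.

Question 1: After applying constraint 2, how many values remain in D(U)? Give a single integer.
Answer: 3

Derivation:
Constraint 1 (V != W) on D(V)={3,4,5,7} D(W)={2,6,7,8,9}: no change
Constraint 2 (U != Y) on D(U)={5,8,9} D(Y)={3,4,6}: no change
So after constraint 2: D(U)={5,8,9}, size = 3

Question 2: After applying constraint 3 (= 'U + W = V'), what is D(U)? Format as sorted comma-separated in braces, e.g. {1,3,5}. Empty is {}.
Answer: {5}

Derivation:
Constraint 1 (V != W) on D(V)={3,4,5,7} D(W)={2,6,7,8,9}: no change
Constraint 2 (U != Y) on D(U)={5,8,9} D(Y)={3,4,6}: no change
Constraint 3 (U + W = V) on D(U)={5,8,9} D(W)={2,6,7,8,9} D(V)={3,4,5,7}: U {5,8,9}->{5}; W {2,6,7,8,9}->{2}; V {3,4,5,7}->{7}
So after constraint 3: D(U) = {5}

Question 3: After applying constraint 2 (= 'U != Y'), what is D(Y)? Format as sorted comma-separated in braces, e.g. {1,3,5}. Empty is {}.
Answer: {3,4,6}

Derivation:
Constraint 1 (V != W) on D(V)={3,4,5,7} D(W)={2,6,7,8,9}: no change
Constraint 2 (U != Y) on D(U)={5,8,9} D(Y)={3,4,6}: no change
So after constraint 2: D(Y) = {3,4,6}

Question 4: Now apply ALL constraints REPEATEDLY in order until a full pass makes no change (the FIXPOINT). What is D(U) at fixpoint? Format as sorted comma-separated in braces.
Answer: {5}

Derivation:
pass 0 (initial): D(U)={5,8,9}
pass 1: U {5,8,9}->{5}; V {3,4,5,7}->{7}; W {2,6,7,8,9}->{2}
pass 2: no change
Fixpoint after 2 passes: D(U) = {5}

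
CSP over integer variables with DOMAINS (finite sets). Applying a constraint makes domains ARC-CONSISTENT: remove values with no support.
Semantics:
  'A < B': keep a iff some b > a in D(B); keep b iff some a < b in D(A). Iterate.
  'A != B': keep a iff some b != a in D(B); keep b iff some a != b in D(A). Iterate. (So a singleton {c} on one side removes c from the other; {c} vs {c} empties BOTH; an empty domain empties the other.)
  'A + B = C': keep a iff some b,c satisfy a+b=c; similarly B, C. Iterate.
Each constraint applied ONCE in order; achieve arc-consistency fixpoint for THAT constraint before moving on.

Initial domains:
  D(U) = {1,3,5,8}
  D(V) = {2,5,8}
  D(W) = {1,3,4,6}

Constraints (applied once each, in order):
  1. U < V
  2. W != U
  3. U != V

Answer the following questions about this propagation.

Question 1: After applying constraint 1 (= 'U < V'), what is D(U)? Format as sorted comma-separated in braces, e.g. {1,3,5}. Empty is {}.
Answer: {1,3,5}

Derivation:
Constraint 1 (U < V) on D(U)={1,3,5,8} D(V)={2,5,8}: U {1,3,5,8}->{1,3,5}
So after constraint 1: D(U) = {1,3,5}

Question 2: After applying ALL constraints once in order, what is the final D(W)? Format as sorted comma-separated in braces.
Answer: {1,3,4,6}

Derivation:
Constraint 1 (U < V) on D(U)={1,3,5,8} D(V)={2,5,8}: U {1,3,5,8}->{1,3,5}
Constraint 2 (W != U) on D(W)={1,3,4,6} D(U)={1,3,5}: no change
Constraint 3 (U != V) on D(U)={1,3,5} D(V)={2,5,8}: no change
So after all 3 constraints: D(W) = {1,3,4,6}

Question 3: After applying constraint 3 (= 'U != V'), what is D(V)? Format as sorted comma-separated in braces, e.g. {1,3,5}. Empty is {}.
Constraint 1 (U < V) on D(U)={1,3,5,8} D(V)={2,5,8}: U {1,3,5,8}->{1,3,5}
Constraint 2 (W != U) on D(W)={1,3,4,6} D(U)={1,3,5}: no change
Constraint 3 (U != V) on D(U)={1,3,5} D(V)={2,5,8}: no change
So after constraint 3: D(V) = {2,5,8}

Answer: {2,5,8}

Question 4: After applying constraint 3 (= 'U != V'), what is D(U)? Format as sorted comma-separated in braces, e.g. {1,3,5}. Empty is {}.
Constraint 1 (U < V) on D(U)={1,3,5,8} D(V)={2,5,8}: U {1,3,5,8}->{1,3,5}
Constraint 2 (W != U) on D(W)={1,3,4,6} D(U)={1,3,5}: no change
Constraint 3 (U != V) on D(U)={1,3,5} D(V)={2,5,8}: no change
So after constraint 3: D(U) = {1,3,5}

Answer: {1,3,5}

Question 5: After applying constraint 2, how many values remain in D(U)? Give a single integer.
Answer: 3

Derivation:
Constraint 1 (U < V) on D(U)={1,3,5,8} D(V)={2,5,8}: U {1,3,5,8}->{1,3,5}
Constraint 2 (W != U) on D(W)={1,3,4,6} D(U)={1,3,5}: no change
So after constraint 2: D(U)={1,3,5}, size = 3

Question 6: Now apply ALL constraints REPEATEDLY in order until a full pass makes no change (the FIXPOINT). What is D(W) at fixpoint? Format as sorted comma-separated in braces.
pass 0 (initial): D(W)={1,3,4,6}
pass 1: U {1,3,5,8}->{1,3,5}
pass 2: no change
Fixpoint after 2 passes: D(W) = {1,3,4,6}

Answer: {1,3,4,6}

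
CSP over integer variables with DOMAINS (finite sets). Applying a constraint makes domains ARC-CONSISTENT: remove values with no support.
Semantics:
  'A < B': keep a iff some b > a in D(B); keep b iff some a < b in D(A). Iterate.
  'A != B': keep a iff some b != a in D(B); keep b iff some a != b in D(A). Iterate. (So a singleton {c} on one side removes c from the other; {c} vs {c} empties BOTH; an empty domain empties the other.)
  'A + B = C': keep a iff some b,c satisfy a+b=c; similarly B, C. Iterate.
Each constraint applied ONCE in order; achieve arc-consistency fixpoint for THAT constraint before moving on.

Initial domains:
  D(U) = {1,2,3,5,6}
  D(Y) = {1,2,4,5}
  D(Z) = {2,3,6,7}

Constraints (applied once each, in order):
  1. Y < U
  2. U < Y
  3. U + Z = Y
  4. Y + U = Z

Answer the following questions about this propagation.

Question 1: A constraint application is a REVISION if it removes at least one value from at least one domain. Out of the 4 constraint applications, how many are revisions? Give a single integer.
Constraint 1 (Y < U) on D(Y)={1,2,4,5} D(U)={1,2,3,5,6}: U {1,2,3,5,6}->{2,3,5,6} => REVISION
Constraint 2 (U < Y) on D(U)={2,3,5,6} D(Y)={1,2,4,5}: U {2,3,5,6}->{2,3}; Y {1,2,4,5}->{4,5} => REVISION
Constraint 3 (U + Z = Y) on D(U)={2,3} D(Z)={2,3,6,7} D(Y)={4,5}: Z {2,3,6,7}->{2,3} => REVISION
Constraint 4 (Y + U = Z) on D(Y)={4,5} D(U)={2,3} D(Z)={2,3}: Y {4,5}->{}; U {2,3}->{}; Z {2,3}->{} => REVISION
Total revisions = 4

Answer: 4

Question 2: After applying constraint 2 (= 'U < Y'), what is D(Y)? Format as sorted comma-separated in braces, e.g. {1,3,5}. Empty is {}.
Constraint 1 (Y < U) on D(Y)={1,2,4,5} D(U)={1,2,3,5,6}: U {1,2,3,5,6}->{2,3,5,6}
Constraint 2 (U < Y) on D(U)={2,3,5,6} D(Y)={1,2,4,5}: U {2,3,5,6}->{2,3}; Y {1,2,4,5}->{4,5}
So after constraint 2: D(Y) = {4,5}

Answer: {4,5}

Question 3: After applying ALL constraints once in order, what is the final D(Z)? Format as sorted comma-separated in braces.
Constraint 1 (Y < U) on D(Y)={1,2,4,5} D(U)={1,2,3,5,6}: U {1,2,3,5,6}->{2,3,5,6}
Constraint 2 (U < Y) on D(U)={2,3,5,6} D(Y)={1,2,4,5}: U {2,3,5,6}->{2,3}; Y {1,2,4,5}->{4,5}
Constraint 3 (U + Z = Y) on D(U)={2,3} D(Z)={2,3,6,7} D(Y)={4,5}: Z {2,3,6,7}->{2,3}
Constraint 4 (Y + U = Z) on D(Y)={4,5} D(U)={2,3} D(Z)={2,3}: Y {4,5}->{}; U {2,3}->{}; Z {2,3}->{}
So after all 4 constraints: D(Z) = {}

Answer: {}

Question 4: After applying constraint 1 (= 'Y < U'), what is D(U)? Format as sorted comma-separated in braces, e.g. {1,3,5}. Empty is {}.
Constraint 1 (Y < U) on D(Y)={1,2,4,5} D(U)={1,2,3,5,6}: U {1,2,3,5,6}->{2,3,5,6}
So after constraint 1: D(U) = {2,3,5,6}

Answer: {2,3,5,6}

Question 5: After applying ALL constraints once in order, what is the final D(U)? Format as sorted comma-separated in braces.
Answer: {}

Derivation:
Constraint 1 (Y < U) on D(Y)={1,2,4,5} D(U)={1,2,3,5,6}: U {1,2,3,5,6}->{2,3,5,6}
Constraint 2 (U < Y) on D(U)={2,3,5,6} D(Y)={1,2,4,5}: U {2,3,5,6}->{2,3}; Y {1,2,4,5}->{4,5}
Constraint 3 (U + Z = Y) on D(U)={2,3} D(Z)={2,3,6,7} D(Y)={4,5}: Z {2,3,6,7}->{2,3}
Constraint 4 (Y + U = Z) on D(Y)={4,5} D(U)={2,3} D(Z)={2,3}: Y {4,5}->{}; U {2,3}->{}; Z {2,3}->{}
So after all 4 constraints: D(U) = {}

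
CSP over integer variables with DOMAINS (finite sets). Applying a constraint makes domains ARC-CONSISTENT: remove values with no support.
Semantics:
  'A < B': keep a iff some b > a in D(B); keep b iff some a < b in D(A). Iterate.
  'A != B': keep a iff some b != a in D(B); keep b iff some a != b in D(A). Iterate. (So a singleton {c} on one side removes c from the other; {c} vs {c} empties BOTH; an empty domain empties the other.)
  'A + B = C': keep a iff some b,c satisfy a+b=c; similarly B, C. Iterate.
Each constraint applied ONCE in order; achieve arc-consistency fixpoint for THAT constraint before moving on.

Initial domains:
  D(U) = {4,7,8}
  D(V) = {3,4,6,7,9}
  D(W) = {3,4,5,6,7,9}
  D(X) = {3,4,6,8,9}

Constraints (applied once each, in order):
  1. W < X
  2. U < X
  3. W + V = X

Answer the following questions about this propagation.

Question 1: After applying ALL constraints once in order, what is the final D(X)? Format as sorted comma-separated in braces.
Constraint 1 (W < X) on D(W)={3,4,5,6,7,9} D(X)={3,4,6,8,9}: W {3,4,5,6,7,9}->{3,4,5,6,7}; X {3,4,6,8,9}->{4,6,8,9}
Constraint 2 (U < X) on D(U)={4,7,8} D(X)={4,6,8,9}: X {4,6,8,9}->{6,8,9}
Constraint 3 (W + V = X) on D(W)={3,4,5,6,7} D(V)={3,4,6,7,9} D(X)={6,8,9}: W {3,4,5,6,7}->{3,4,5,6}; V {3,4,6,7,9}->{3,4,6}
So after all 3 constraints: D(X) = {6,8,9}

Answer: {6,8,9}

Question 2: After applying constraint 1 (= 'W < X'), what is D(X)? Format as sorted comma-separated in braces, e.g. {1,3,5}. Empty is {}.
Constraint 1 (W < X) on D(W)={3,4,5,6,7,9} D(X)={3,4,6,8,9}: W {3,4,5,6,7,9}->{3,4,5,6,7}; X {3,4,6,8,9}->{4,6,8,9}
So after constraint 1: D(X) = {4,6,8,9}

Answer: {4,6,8,9}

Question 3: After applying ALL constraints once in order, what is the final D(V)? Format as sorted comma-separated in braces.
Constraint 1 (W < X) on D(W)={3,4,5,6,7,9} D(X)={3,4,6,8,9}: W {3,4,5,6,7,9}->{3,4,5,6,7}; X {3,4,6,8,9}->{4,6,8,9}
Constraint 2 (U < X) on D(U)={4,7,8} D(X)={4,6,8,9}: X {4,6,8,9}->{6,8,9}
Constraint 3 (W + V = X) on D(W)={3,4,5,6,7} D(V)={3,4,6,7,9} D(X)={6,8,9}: W {3,4,5,6,7}->{3,4,5,6}; V {3,4,6,7,9}->{3,4,6}
So after all 3 constraints: D(V) = {3,4,6}

Answer: {3,4,6}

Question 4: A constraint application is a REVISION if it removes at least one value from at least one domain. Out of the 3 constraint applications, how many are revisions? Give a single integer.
Answer: 3

Derivation:
Constraint 1 (W < X) on D(W)={3,4,5,6,7,9} D(X)={3,4,6,8,9}: W {3,4,5,6,7,9}->{3,4,5,6,7}; X {3,4,6,8,9}->{4,6,8,9} => REVISION
Constraint 2 (U < X) on D(U)={4,7,8} D(X)={4,6,8,9}: X {4,6,8,9}->{6,8,9} => REVISION
Constraint 3 (W + V = X) on D(W)={3,4,5,6,7} D(V)={3,4,6,7,9} D(X)={6,8,9}: W {3,4,5,6,7}->{3,4,5,6}; V {3,4,6,7,9}->{3,4,6} => REVISION
Total revisions = 3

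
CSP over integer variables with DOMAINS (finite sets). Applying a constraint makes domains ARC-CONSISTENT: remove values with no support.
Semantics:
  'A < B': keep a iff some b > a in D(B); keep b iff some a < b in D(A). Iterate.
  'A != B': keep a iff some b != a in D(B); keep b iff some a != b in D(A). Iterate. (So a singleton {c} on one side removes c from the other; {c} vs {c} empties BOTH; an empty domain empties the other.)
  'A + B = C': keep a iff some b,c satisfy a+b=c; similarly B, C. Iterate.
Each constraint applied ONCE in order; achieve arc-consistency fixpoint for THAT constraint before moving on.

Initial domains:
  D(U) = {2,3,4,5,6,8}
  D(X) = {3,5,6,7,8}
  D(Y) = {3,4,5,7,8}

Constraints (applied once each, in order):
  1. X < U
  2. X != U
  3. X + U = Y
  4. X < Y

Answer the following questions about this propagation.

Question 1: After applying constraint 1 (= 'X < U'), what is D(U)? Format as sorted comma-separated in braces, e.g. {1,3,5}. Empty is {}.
Constraint 1 (X < U) on D(X)={3,5,6,7,8} D(U)={2,3,4,5,6,8}: X {3,5,6,7,8}->{3,5,6,7}; U {2,3,4,5,6,8}->{4,5,6,8}
So after constraint 1: D(U) = {4,5,6,8}

Answer: {4,5,6,8}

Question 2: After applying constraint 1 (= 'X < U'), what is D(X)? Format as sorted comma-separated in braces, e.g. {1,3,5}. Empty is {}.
Constraint 1 (X < U) on D(X)={3,5,6,7,8} D(U)={2,3,4,5,6,8}: X {3,5,6,7,8}->{3,5,6,7}; U {2,3,4,5,6,8}->{4,5,6,8}
So after constraint 1: D(X) = {3,5,6,7}

Answer: {3,5,6,7}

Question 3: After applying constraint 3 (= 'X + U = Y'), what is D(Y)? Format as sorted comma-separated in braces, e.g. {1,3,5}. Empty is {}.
Constraint 1 (X < U) on D(X)={3,5,6,7,8} D(U)={2,3,4,5,6,8}: X {3,5,6,7,8}->{3,5,6,7}; U {2,3,4,5,6,8}->{4,5,6,8}
Constraint 2 (X != U) on D(X)={3,5,6,7} D(U)={4,5,6,8}: no change
Constraint 3 (X + U = Y) on D(X)={3,5,6,7} D(U)={4,5,6,8} D(Y)={3,4,5,7,8}: X {3,5,6,7}->{3}; U {4,5,6,8}->{4,5}; Y {3,4,5,7,8}->{7,8}
So after constraint 3: D(Y) = {7,8}

Answer: {7,8}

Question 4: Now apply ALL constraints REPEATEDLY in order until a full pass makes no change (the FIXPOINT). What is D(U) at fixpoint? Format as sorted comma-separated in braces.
pass 0 (initial): D(U)={2,3,4,5,6,8}
pass 1: U {2,3,4,5,6,8}->{4,5}; X {3,5,6,7,8}->{3}; Y {3,4,5,7,8}->{7,8}
pass 2: no change
Fixpoint after 2 passes: D(U) = {4,5}

Answer: {4,5}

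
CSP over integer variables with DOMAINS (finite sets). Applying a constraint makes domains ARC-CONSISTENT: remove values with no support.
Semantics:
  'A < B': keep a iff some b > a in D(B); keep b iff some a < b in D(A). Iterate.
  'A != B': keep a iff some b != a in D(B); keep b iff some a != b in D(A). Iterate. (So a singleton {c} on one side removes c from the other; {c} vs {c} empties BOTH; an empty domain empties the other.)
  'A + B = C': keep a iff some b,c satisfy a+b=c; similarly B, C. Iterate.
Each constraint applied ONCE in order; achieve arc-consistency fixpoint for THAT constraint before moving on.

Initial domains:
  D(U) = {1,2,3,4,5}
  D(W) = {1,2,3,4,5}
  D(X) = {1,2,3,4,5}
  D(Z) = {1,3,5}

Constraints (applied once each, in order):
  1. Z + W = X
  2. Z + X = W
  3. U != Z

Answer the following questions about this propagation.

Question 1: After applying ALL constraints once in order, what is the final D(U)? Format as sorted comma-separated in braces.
Constraint 1 (Z + W = X) on D(Z)={1,3,5} D(W)={1,2,3,4,5} D(X)={1,2,3,4,5}: Z {1,3,5}->{1,3}; W {1,2,3,4,5}->{1,2,3,4}; X {1,2,3,4,5}->{2,3,4,5}
Constraint 2 (Z + X = W) on D(Z)={1,3} D(X)={2,3,4,5} D(W)={1,2,3,4}: Z {1,3}->{1}; X {2,3,4,5}->{2,3}; W {1,2,3,4}->{3,4}
Constraint 3 (U != Z) on D(U)={1,2,3,4,5} D(Z)={1}: U {1,2,3,4,5}->{2,3,4,5}
So after all 3 constraints: D(U) = {2,3,4,5}

Answer: {2,3,4,5}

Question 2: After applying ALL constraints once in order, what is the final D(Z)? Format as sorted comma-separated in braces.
Constraint 1 (Z + W = X) on D(Z)={1,3,5} D(W)={1,2,3,4,5} D(X)={1,2,3,4,5}: Z {1,3,5}->{1,3}; W {1,2,3,4,5}->{1,2,3,4}; X {1,2,3,4,5}->{2,3,4,5}
Constraint 2 (Z + X = W) on D(Z)={1,3} D(X)={2,3,4,5} D(W)={1,2,3,4}: Z {1,3}->{1}; X {2,3,4,5}->{2,3}; W {1,2,3,4}->{3,4}
Constraint 3 (U != Z) on D(U)={1,2,3,4,5} D(Z)={1}: U {1,2,3,4,5}->{2,3,4,5}
So after all 3 constraints: D(Z) = {1}

Answer: {1}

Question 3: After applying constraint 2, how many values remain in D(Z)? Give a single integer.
Answer: 1

Derivation:
Constraint 1 (Z + W = X) on D(Z)={1,3,5} D(W)={1,2,3,4,5} D(X)={1,2,3,4,5}: Z {1,3,5}->{1,3}; W {1,2,3,4,5}->{1,2,3,4}; X {1,2,3,4,5}->{2,3,4,5}
Constraint 2 (Z + X = W) on D(Z)={1,3} D(X)={2,3,4,5} D(W)={1,2,3,4}: Z {1,3}->{1}; X {2,3,4,5}->{2,3}; W {1,2,3,4}->{3,4}
So after constraint 2: D(Z)={1}, size = 1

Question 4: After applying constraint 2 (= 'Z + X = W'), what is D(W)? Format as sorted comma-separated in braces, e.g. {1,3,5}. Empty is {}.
Constraint 1 (Z + W = X) on D(Z)={1,3,5} D(W)={1,2,3,4,5} D(X)={1,2,3,4,5}: Z {1,3,5}->{1,3}; W {1,2,3,4,5}->{1,2,3,4}; X {1,2,3,4,5}->{2,3,4,5}
Constraint 2 (Z + X = W) on D(Z)={1,3} D(X)={2,3,4,5} D(W)={1,2,3,4}: Z {1,3}->{1}; X {2,3,4,5}->{2,3}; W {1,2,3,4}->{3,4}
So after constraint 2: D(W) = {3,4}

Answer: {3,4}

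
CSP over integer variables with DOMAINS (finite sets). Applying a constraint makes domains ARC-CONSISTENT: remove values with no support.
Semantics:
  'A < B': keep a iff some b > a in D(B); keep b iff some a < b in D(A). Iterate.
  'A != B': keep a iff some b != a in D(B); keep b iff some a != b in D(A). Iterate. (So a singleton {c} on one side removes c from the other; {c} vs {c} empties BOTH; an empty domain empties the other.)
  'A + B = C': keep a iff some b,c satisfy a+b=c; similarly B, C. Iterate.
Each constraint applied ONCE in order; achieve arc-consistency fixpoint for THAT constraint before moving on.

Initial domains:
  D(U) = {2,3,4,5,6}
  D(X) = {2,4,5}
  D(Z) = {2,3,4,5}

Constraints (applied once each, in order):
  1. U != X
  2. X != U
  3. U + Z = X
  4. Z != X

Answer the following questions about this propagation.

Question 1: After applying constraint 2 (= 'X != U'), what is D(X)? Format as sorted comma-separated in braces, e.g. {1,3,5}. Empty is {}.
Constraint 1 (U != X) on D(U)={2,3,4,5,6} D(X)={2,4,5}: no change
Constraint 2 (X != U) on D(X)={2,4,5} D(U)={2,3,4,5,6}: no change
So after constraint 2: D(X) = {2,4,5}

Answer: {2,4,5}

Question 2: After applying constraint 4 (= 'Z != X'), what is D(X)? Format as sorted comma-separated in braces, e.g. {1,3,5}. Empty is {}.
Constraint 1 (U != X) on D(U)={2,3,4,5,6} D(X)={2,4,5}: no change
Constraint 2 (X != U) on D(X)={2,4,5} D(U)={2,3,4,5,6}: no change
Constraint 3 (U + Z = X) on D(U)={2,3,4,5,6} D(Z)={2,3,4,5} D(X)={2,4,5}: U {2,3,4,5,6}->{2,3}; Z {2,3,4,5}->{2,3}; X {2,4,5}->{4,5}
Constraint 4 (Z != X) on D(Z)={2,3} D(X)={4,5}: no change
So after constraint 4: D(X) = {4,5}

Answer: {4,5}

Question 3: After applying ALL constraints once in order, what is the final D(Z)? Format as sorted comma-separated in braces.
Answer: {2,3}

Derivation:
Constraint 1 (U != X) on D(U)={2,3,4,5,6} D(X)={2,4,5}: no change
Constraint 2 (X != U) on D(X)={2,4,5} D(U)={2,3,4,5,6}: no change
Constraint 3 (U + Z = X) on D(U)={2,3,4,5,6} D(Z)={2,3,4,5} D(X)={2,4,5}: U {2,3,4,5,6}->{2,3}; Z {2,3,4,5}->{2,3}; X {2,4,5}->{4,5}
Constraint 4 (Z != X) on D(Z)={2,3} D(X)={4,5}: no change
So after all 4 constraints: D(Z) = {2,3}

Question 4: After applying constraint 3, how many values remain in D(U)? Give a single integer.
Answer: 2

Derivation:
Constraint 1 (U != X) on D(U)={2,3,4,5,6} D(X)={2,4,5}: no change
Constraint 2 (X != U) on D(X)={2,4,5} D(U)={2,3,4,5,6}: no change
Constraint 3 (U + Z = X) on D(U)={2,3,4,5,6} D(Z)={2,3,4,5} D(X)={2,4,5}: U {2,3,4,5,6}->{2,3}; Z {2,3,4,5}->{2,3}; X {2,4,5}->{4,5}
So after constraint 3: D(U)={2,3}, size = 2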